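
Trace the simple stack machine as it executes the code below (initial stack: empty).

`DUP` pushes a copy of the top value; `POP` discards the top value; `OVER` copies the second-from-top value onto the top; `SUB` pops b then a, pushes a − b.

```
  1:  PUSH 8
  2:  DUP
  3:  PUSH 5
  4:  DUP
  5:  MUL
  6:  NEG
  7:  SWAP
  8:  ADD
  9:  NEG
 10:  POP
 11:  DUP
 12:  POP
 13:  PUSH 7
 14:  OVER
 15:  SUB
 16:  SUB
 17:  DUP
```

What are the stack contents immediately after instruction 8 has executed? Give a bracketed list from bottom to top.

[8, -17]

PUSH 8  [8]
DUP     [8, 8]
PUSH 5  [8, 8, 5]
DUP     [8, 8, 5, 5]
MUL     [8, 8, 25]
NEG     [8, 8, -25]
SWAP    [8, -25, 8]
ADD     [8, -17]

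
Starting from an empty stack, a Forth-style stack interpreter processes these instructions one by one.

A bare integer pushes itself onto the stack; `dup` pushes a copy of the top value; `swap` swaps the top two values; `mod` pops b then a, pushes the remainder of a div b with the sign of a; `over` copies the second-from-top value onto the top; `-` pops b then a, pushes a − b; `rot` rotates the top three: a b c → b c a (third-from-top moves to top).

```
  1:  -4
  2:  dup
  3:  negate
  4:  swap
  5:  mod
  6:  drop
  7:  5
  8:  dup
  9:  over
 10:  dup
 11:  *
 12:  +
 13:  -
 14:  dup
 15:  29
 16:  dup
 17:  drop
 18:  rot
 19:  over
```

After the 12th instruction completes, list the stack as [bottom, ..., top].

-4      -4
dup     -4 -4
negate  -4 4
swap    4 -4
mod     0
drop    (empty)
5       5
dup     5 5
over    5 5 5
dup     5 5 5 5
*       5 5 25
+       5 30

[5, 30]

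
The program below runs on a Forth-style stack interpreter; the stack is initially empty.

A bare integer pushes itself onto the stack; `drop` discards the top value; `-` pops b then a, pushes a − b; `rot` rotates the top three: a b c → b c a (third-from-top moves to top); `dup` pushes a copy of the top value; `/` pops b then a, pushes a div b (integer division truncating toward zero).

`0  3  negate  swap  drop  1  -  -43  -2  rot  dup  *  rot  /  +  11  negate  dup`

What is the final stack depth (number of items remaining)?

0      → [0]
3      → [0, 3]
negate → [0, -3]
swap   → [-3, 0]
drop   → [-3]
1      → [-3, 1]
-      → [-4]
-43    → [-4, -43]
-2     → [-4, -43, -2]
rot    → [-43, -2, -4]
dup    → [-43, -2, -4, -4]
*      → [-43, -2, 16]
rot    → [-2, 16, -43]
/      → [-2, 0]
+      → [-2]
11     → [-2, 11]
negate → [-2, -11]
dup    → [-2, -11, -11]

3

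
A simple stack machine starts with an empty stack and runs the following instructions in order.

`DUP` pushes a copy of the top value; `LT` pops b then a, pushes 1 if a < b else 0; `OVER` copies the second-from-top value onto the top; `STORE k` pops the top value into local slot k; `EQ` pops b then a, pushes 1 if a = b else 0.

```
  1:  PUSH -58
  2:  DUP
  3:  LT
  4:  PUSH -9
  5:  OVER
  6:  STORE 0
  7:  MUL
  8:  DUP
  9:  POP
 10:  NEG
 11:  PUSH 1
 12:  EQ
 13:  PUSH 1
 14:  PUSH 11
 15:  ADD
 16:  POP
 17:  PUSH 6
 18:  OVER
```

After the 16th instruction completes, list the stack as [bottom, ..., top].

[0]

PUSH -58  [-58]
DUP       [-58, -58]
LT        [0]
PUSH -9   [0, -9]
OVER      [0, -9, 0]
STORE 0   [0, -9]
MUL       [0]
DUP       [0, 0]
POP       [0]
NEG       [0]
PUSH 1    [0, 1]
EQ        [0]
PUSH 1    [0, 1]
PUSH 11   [0, 1, 11]
ADD       [0, 12]
POP       [0]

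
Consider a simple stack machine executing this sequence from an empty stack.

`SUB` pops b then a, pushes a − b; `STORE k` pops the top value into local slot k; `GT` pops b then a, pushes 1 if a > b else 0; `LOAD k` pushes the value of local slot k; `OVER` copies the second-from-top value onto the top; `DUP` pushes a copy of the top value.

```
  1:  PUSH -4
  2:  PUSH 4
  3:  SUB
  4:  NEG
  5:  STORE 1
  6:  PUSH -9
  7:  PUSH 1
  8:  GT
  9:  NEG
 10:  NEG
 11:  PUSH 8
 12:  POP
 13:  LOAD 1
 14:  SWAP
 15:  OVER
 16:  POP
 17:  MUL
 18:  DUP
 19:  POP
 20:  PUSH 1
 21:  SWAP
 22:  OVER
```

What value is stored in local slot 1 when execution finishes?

8

PUSH -4 : -4
PUSH 4  : -4 4
SUB     : -8
NEG     : 8
STORE 1 : (empty)
PUSH -9 : -9
PUSH 1  : -9 1
GT      : 0
NEG     : 0
NEG     : 0
PUSH 8  : 0 8
POP     : 0
LOAD 1  : 0 8
SWAP    : 8 0
OVER    : 8 0 8
POP     : 8 0
MUL     : 0
DUP     : 0 0
POP     : 0
PUSH 1  : 0 1
SWAP    : 1 0
OVER    : 1 0 1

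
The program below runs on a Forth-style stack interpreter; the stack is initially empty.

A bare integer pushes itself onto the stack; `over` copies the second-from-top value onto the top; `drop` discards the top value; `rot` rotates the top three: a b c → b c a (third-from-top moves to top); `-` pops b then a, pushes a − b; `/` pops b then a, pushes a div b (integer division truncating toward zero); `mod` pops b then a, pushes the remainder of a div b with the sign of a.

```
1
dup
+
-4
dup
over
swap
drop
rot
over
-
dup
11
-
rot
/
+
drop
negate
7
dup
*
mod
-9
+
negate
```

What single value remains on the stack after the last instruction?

1       1
dup     1 1
+       2
-4      2 -4
dup     2 -4 -4
over    2 -4 -4 -4
swap    2 -4 -4 -4
drop    2 -4 -4
rot     -4 -4 2
over    -4 -4 2 -4
-       -4 -4 6
dup     -4 -4 6 6
11      -4 -4 6 6 11
-       -4 -4 6 -5
rot     -4 6 -5 -4
/       -4 6 1
+       -4 7
drop    -4
negate  4
7       4 7
dup     4 7 7
*       4 49
mod     4
-9      4 -9
+       -5
negate  5

5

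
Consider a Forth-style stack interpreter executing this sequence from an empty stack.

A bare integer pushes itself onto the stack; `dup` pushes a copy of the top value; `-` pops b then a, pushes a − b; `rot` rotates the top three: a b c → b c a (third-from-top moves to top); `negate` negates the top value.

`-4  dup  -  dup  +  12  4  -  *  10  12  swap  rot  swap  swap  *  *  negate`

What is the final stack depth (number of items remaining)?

-4     : -4
dup    : -4 -4
-      : 0
dup    : 0 0
+      : 0
12     : 0 12
4      : 0 12 4
-      : 0 8
*      : 0
10     : 0 10
12     : 0 10 12
swap   : 0 12 10
rot    : 12 10 0
swap   : 12 0 10
swap   : 12 10 0
*      : 12 0
*      : 0
negate : 0

1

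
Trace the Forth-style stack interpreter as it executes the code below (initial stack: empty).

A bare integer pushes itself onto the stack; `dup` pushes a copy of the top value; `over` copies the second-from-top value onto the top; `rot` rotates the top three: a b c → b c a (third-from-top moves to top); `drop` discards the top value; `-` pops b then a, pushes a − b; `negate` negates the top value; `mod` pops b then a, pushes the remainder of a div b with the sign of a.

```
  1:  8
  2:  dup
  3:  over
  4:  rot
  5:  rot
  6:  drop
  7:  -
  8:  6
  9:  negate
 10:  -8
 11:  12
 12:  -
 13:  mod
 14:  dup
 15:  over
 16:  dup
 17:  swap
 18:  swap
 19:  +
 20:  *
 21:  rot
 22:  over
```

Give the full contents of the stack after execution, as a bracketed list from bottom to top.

[-6, 72, 0, 72]

8      -> 8
dup    -> 8 8
over   -> 8 8 8
rot    -> 8 8 8
rot    -> 8 8 8
drop   -> 8 8
-      -> 0
6      -> 0 6
negate -> 0 -6
-8     -> 0 -6 -8
12     -> 0 -6 -8 12
-      -> 0 -6 -20
mod    -> 0 -6
dup    -> 0 -6 -6
over   -> 0 -6 -6 -6
dup    -> 0 -6 -6 -6 -6
swap   -> 0 -6 -6 -6 -6
swap   -> 0 -6 -6 -6 -6
+      -> 0 -6 -6 -12
*      -> 0 -6 72
rot    -> -6 72 0
over   -> -6 72 0 72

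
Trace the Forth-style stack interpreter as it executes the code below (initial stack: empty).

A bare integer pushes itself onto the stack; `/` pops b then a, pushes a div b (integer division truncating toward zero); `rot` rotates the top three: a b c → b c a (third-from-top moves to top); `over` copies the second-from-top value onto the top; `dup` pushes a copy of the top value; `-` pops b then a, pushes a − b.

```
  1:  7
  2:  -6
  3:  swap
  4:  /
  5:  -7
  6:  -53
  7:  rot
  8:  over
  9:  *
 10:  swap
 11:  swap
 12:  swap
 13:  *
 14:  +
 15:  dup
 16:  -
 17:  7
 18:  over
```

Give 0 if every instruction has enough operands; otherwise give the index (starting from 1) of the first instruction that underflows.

7    → [7]
-6   → [7, -6]
swap → [-6, 7]
/    → [0]
-7   → [0, -7]
-53  → [0, -7, -53]
rot  → [-7, -53, 0]
over → [-7, -53, 0, -53]
*    → [-7, -53, 0]
swap → [-7, 0, -53]
swap → [-7, -53, 0]
swap → [-7, 0, -53]
*    → [-7, 0]
+    → [-7]
dup  → [-7, -7]
-    → [0]
7    → [0, 7]
over → [0, 7, 0]

0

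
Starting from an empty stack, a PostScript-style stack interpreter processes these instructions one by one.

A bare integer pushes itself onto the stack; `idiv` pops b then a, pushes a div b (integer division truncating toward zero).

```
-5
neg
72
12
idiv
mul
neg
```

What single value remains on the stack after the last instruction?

-5   -> -5
neg  -> 5
72   -> 5 72
12   -> 5 72 12
idiv -> 5 6
mul  -> 30
neg  -> -30

-30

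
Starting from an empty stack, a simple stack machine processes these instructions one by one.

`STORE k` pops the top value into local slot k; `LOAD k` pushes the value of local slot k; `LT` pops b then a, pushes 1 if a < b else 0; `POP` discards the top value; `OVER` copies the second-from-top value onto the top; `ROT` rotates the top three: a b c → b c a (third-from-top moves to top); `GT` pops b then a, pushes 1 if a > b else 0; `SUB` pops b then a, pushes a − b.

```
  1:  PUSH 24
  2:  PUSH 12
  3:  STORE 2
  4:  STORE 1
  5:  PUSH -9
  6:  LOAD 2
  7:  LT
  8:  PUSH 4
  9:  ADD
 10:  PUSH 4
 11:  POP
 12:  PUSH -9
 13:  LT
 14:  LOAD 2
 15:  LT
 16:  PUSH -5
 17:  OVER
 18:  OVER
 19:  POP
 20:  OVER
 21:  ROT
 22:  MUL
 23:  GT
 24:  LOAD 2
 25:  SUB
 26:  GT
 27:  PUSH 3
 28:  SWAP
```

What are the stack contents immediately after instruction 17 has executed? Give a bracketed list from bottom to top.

PUSH 24  [24]
PUSH 12  [24, 12]
STORE 2  [24]
STORE 1  []
PUSH -9  [-9]
LOAD 2   [-9, 12]
LT       [1]
PUSH 4   [1, 4]
ADD      [5]
PUSH 4   [5, 4]
POP      [5]
PUSH -9  [5, -9]
LT       [0]
LOAD 2   [0, 12]
LT       [1]
PUSH -5  [1, -5]
OVER     [1, -5, 1]

[1, -5, 1]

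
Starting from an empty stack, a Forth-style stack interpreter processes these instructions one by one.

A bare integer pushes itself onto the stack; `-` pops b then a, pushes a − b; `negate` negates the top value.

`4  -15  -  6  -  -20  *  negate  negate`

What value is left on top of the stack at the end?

-260

4      → 4
-15    → 4 -15
-      → 19
6      → 19 6
-      → 13
-20    → 13 -20
*      → -260
negate → 260
negate → -260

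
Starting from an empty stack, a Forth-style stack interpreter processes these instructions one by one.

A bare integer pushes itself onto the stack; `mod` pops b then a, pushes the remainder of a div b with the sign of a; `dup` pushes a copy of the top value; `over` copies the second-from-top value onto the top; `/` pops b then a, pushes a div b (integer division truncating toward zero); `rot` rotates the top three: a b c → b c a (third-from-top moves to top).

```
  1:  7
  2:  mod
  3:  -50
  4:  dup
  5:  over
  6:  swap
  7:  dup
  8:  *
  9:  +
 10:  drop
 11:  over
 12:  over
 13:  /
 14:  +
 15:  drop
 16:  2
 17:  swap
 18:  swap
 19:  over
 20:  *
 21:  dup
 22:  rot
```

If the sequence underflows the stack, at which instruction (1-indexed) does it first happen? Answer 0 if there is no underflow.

7 → [7]
mod  — needs 2 operands, stack has 1 → underflow

2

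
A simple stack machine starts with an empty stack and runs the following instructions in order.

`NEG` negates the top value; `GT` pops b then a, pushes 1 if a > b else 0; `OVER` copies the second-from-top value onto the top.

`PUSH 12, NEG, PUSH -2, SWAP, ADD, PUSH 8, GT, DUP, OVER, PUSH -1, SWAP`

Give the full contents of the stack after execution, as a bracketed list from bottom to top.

PUSH 12 → 12
NEG     → -12
PUSH -2 → -12 -2
SWAP    → -2 -12
ADD     → -14
PUSH 8  → -14 8
GT      → 0
DUP     → 0 0
OVER    → 0 0 0
PUSH -1 → 0 0 0 -1
SWAP    → 0 0 -1 0

[0, 0, -1, 0]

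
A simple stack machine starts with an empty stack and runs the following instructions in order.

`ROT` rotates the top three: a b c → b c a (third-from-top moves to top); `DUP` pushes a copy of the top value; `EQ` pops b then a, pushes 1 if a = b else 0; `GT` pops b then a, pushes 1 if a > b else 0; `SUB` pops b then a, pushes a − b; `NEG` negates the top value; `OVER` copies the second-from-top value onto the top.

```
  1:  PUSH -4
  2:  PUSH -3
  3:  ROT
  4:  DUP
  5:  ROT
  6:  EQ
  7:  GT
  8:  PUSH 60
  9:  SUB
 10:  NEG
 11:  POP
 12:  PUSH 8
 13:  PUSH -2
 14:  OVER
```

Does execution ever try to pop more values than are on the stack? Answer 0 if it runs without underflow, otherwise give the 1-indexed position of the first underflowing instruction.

PUSH -4 -> [-4]
PUSH -3 -> [-4, -3]
ROT  — needs 3 operands, stack has 2 → underflow

3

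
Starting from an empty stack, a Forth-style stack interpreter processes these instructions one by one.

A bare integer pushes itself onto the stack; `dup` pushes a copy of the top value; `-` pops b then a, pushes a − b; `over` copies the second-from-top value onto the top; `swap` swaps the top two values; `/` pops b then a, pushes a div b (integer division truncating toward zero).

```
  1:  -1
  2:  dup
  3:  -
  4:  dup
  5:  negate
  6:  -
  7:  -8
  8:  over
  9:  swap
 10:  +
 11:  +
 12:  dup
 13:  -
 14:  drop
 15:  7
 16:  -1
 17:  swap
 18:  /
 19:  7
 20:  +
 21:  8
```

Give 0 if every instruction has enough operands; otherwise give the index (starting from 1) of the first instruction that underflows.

0

-1     : [-1]
dup    : [-1, -1]
-      : [0]
dup    : [0, 0]
negate : [0, 0]
-      : [0]
-8     : [0, -8]
over   : [0, -8, 0]
swap   : [0, 0, -8]
+      : [0, -8]
+      : [-8]
dup    : [-8, -8]
-      : [0]
drop   : []
7      : [7]
-1     : [7, -1]
swap   : [-1, 7]
/      : [0]
7      : [0, 7]
+      : [7]
8      : [7, 8]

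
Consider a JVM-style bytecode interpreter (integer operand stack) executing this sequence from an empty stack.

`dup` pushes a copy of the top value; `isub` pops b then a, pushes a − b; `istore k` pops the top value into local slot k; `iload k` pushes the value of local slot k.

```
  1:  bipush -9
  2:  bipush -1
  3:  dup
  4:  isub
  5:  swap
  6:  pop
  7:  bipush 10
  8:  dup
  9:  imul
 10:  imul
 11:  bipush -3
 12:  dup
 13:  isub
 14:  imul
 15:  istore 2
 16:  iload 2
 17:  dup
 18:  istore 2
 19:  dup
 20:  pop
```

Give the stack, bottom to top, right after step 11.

bipush -9  -9
bipush -1  -9 -1
dup        -9 -1 -1
isub       -9 0
swap       0 -9
pop        0
bipush 10  0 10
dup        0 10 10
imul       0 100
imul       0
bipush -3  0 -3

[0, -3]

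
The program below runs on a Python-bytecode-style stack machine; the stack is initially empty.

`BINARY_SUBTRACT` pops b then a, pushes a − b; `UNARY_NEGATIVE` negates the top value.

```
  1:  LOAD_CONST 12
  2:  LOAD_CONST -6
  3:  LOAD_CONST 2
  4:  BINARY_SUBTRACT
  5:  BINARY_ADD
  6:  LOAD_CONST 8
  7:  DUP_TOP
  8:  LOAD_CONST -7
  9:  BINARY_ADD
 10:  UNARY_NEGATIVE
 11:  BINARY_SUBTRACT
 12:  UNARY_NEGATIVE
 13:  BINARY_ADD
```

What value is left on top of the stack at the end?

-5

LOAD_CONST 12    12
LOAD_CONST -6    12 -6
LOAD_CONST 2     12 -6 2
BINARY_SUBTRACT  12 -8
BINARY_ADD       4
LOAD_CONST 8     4 8
DUP_TOP          4 8 8
LOAD_CONST -7    4 8 8 -7
BINARY_ADD       4 8 1
UNARY_NEGATIVE   4 8 -1
BINARY_SUBTRACT  4 9
UNARY_NEGATIVE   4 -9
BINARY_ADD       -5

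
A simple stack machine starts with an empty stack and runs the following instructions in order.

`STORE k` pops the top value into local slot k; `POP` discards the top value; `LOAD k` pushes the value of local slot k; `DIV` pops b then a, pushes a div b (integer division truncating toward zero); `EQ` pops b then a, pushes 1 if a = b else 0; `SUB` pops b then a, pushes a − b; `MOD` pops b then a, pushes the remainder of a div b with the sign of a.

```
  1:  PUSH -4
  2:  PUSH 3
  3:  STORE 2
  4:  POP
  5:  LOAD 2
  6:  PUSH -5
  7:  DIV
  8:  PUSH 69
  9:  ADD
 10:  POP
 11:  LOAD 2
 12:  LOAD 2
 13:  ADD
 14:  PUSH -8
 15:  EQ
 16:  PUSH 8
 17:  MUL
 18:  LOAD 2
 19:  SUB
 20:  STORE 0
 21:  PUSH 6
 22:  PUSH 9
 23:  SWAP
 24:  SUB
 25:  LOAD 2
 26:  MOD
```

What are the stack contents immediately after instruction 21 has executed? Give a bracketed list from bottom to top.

[6]

PUSH -4 → -4
PUSH 3  → -4 3
STORE 2 → -4
POP     → (empty)
LOAD 2  → 3
PUSH -5 → 3 -5
DIV     → 0
PUSH 69 → 0 69
ADD     → 69
POP     → (empty)
LOAD 2  → 3
LOAD 2  → 3 3
ADD     → 6
PUSH -8 → 6 -8
EQ      → 0
PUSH 8  → 0 8
MUL     → 0
LOAD 2  → 0 3
SUB     → -3
STORE 0 → (empty)
PUSH 6  → 6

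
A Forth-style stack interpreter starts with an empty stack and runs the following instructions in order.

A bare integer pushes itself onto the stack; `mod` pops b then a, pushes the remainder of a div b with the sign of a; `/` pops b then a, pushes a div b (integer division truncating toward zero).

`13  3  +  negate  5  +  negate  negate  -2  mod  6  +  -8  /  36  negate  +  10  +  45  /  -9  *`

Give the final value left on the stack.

13     -> 13
3      -> 13 3
+      -> 16
negate -> -16
5      -> -16 5
+      -> -11
negate -> 11
negate -> -11
-2     -> -11 -2
mod    -> -1
6      -> -1 6
+      -> 5
-8     -> 5 -8
/      -> 0
36     -> 0 36
negate -> 0 -36
+      -> -36
10     -> -36 10
+      -> -26
45     -> -26 45
/      -> 0
-9     -> 0 -9
*      -> 0

0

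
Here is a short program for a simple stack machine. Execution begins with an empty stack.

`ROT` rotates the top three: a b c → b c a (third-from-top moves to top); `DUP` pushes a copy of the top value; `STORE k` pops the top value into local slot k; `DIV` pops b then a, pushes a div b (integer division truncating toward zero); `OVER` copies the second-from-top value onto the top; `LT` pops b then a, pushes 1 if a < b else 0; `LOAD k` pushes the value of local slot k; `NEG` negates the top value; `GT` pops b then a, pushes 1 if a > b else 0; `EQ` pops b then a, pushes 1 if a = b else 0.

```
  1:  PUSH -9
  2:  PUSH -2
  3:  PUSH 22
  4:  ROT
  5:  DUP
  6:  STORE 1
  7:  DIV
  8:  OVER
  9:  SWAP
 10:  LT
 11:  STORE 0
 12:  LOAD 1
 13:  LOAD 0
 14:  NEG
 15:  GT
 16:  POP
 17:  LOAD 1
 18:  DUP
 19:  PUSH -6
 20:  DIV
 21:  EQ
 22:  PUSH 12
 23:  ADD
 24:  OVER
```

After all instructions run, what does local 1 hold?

-9

PUSH -9 -> -9
PUSH -2 -> -9 -2
PUSH 22 -> -9 -2 22
ROT     -> -2 22 -9
DUP     -> -2 22 -9 -9
STORE 1 -> -2 22 -9
DIV     -> -2 -2
OVER    -> -2 -2 -2
SWAP    -> -2 -2 -2
LT      -> -2 0
STORE 0 -> -2
LOAD 1  -> -2 -9
LOAD 0  -> -2 -9 0
NEG     -> -2 -9 0
GT      -> -2 0
POP     -> -2
LOAD 1  -> -2 -9
DUP     -> -2 -9 -9
PUSH -6 -> -2 -9 -9 -6
DIV     -> -2 -9 1
EQ      -> -2 0
PUSH 12 -> -2 0 12
ADD     -> -2 12
OVER    -> -2 12 -2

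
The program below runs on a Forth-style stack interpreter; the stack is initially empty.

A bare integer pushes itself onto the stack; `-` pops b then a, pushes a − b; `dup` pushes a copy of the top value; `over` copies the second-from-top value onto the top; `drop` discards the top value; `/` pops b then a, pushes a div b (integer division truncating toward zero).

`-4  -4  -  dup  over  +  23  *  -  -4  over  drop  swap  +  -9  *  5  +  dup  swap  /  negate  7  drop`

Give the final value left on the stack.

-4     : [-4]
-4     : [-4, -4]
-      : [0]
dup    : [0, 0]
over   : [0, 0, 0]
+      : [0, 0]
23     : [0, 0, 23]
*      : [0, 0]
-      : [0]
-4     : [0, -4]
over   : [0, -4, 0]
drop   : [0, -4]
swap   : [-4, 0]
+      : [-4]
-9     : [-4, -9]
*      : [36]
5      : [36, 5]
+      : [41]
dup    : [41, 41]
swap   : [41, 41]
/      : [1]
negate : [-1]
7      : [-1, 7]
drop   : [-1]

-1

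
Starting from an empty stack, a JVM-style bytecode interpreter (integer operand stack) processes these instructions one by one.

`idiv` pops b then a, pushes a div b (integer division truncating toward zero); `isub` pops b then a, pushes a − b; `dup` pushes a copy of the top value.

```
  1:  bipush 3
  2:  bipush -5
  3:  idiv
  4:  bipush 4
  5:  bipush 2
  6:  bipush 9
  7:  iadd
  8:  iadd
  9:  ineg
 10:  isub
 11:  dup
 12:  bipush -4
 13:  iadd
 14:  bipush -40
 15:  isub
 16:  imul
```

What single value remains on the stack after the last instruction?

765

bipush 3    3
bipush -5   3 -5
idiv        0
bipush 4    0 4
bipush 2    0 4 2
bipush 9    0 4 2 9
iadd        0 4 11
iadd        0 15
ineg        0 -15
isub        15
dup         15 15
bipush -4   15 15 -4
iadd        15 11
bipush -40  15 11 -40
isub        15 51
imul        765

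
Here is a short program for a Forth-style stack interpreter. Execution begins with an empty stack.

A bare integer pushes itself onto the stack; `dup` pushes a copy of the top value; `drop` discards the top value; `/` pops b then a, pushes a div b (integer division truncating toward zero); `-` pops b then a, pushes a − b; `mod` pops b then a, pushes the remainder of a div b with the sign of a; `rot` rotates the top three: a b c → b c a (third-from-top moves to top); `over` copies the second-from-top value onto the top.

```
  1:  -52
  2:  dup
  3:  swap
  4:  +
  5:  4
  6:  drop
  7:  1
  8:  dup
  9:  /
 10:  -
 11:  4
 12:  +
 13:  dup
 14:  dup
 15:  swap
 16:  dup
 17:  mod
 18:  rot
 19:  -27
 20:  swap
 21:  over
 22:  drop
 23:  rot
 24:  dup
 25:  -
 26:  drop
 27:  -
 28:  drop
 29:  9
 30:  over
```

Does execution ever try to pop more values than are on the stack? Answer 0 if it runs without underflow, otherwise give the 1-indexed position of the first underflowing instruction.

0

-52  → -52
dup  → -52 -52
swap → -52 -52
+    → -104
4    → -104 4
drop → -104
1    → -104 1
dup  → -104 1 1
/    → -104 1
-    → -105
4    → -105 4
+    → -101
dup  → -101 -101
dup  → -101 -101 -101
swap → -101 -101 -101
dup  → -101 -101 -101 -101
mod  → -101 -101 0
rot  → -101 0 -101
-27  → -101 0 -101 -27
swap → -101 0 -27 -101
over → -101 0 -27 -101 -27
drop → -101 0 -27 -101
rot  → -101 -27 -101 0
dup  → -101 -27 -101 0 0
-    → -101 -27 -101 0
drop → -101 -27 -101
-    → -101 74
drop → -101
9    → -101 9
over → -101 9 -101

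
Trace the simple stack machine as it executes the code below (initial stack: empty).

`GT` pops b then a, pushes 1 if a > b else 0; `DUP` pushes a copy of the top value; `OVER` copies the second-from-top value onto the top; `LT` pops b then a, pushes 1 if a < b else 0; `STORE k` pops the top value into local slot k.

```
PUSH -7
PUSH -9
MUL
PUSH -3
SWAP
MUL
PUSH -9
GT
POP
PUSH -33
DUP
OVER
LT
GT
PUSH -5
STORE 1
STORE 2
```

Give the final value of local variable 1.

PUSH -7  → [-7]
PUSH -9  → [-7, -9]
MUL      → [63]
PUSH -3  → [63, -3]
SWAP     → [-3, 63]
MUL      → [-189]
PUSH -9  → [-189, -9]
GT       → [0]
POP      → []
PUSH -33 → [-33]
DUP      → [-33, -33]
OVER     → [-33, -33, -33]
LT       → [-33, 0]
GT       → [0]
PUSH -5  → [0, -5]
STORE 1  → [0]
STORE 2  → []

-5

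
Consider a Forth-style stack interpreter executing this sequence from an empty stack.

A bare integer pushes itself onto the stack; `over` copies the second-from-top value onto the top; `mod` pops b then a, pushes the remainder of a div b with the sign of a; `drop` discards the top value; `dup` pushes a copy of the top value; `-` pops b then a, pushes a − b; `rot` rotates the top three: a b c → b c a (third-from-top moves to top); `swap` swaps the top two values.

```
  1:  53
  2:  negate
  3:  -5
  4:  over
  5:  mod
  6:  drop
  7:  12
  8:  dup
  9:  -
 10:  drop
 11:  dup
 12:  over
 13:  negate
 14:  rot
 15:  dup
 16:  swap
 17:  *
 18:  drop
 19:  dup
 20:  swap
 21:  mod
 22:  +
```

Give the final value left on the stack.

-53

53      53
negate  -53
-5      -53 -5
over    -53 -5 -53
mod     -53 -5
drop    -53
12      -53 12
dup     -53 12 12
-       -53 0
drop    -53
dup     -53 -53
over    -53 -53 -53
negate  -53 -53 53
rot     -53 53 -53
dup     -53 53 -53 -53
swap    -53 53 -53 -53
*       -53 53 2809
drop    -53 53
dup     -53 53 53
swap    -53 53 53
mod     -53 0
+       -53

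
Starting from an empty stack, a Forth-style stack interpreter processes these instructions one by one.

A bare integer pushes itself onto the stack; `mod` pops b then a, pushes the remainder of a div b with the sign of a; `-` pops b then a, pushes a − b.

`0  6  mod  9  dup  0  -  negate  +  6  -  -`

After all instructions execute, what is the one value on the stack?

0      : [0]
6      : [0, 6]
mod    : [0]
9      : [0, 9]
dup    : [0, 9, 9]
0      : [0, 9, 9, 0]
-      : [0, 9, 9]
negate : [0, 9, -9]
+      : [0, 0]
6      : [0, 0, 6]
-      : [0, -6]
-      : [6]

6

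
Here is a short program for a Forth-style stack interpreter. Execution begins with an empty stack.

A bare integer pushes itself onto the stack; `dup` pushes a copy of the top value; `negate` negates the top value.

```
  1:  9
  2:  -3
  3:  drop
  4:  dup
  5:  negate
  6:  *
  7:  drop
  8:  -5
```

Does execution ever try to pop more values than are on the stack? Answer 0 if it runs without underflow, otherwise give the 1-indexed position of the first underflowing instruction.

9      : [9]
-3     : [9, -3]
drop   : [9]
dup    : [9, 9]
negate : [9, -9]
*      : [-81]
drop   : []
-5     : [-5]

0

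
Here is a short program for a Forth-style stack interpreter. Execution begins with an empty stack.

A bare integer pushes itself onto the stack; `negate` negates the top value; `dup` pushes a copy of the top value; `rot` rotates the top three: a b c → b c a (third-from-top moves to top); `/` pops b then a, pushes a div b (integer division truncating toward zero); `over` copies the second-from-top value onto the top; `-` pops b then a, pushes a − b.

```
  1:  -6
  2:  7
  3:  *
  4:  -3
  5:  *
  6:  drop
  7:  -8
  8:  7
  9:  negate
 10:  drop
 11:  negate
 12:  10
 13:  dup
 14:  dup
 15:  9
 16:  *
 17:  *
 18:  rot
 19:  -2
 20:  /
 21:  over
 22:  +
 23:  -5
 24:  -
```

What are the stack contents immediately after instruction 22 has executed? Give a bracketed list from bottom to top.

-6      -6
7       -6 7
*       -42
-3      -42 -3
*       126
drop    (empty)
-8      -8
7       -8 7
negate  -8 -7
drop    -8
negate  8
10      8 10
dup     8 10 10
dup     8 10 10 10
9       8 10 10 10 9
*       8 10 10 90
*       8 10 900
rot     10 900 8
-2      10 900 8 -2
/       10 900 -4
over    10 900 -4 900
+       10 900 896

[10, 900, 896]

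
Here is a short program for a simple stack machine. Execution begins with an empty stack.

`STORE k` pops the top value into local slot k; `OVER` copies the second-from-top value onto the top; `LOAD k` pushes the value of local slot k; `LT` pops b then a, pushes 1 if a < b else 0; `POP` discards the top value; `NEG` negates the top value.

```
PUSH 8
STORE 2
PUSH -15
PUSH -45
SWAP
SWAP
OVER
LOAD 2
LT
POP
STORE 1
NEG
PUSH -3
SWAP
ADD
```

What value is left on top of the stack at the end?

12

PUSH 8   : 8
STORE 2  : (empty)
PUSH -15 : -15
PUSH -45 : -15 -45
SWAP     : -45 -15
SWAP     : -15 -45
OVER     : -15 -45 -15
LOAD 2   : -15 -45 -15 8
LT       : -15 -45 1
POP      : -15 -45
STORE 1  : -15
NEG      : 15
PUSH -3  : 15 -3
SWAP     : -3 15
ADD      : 12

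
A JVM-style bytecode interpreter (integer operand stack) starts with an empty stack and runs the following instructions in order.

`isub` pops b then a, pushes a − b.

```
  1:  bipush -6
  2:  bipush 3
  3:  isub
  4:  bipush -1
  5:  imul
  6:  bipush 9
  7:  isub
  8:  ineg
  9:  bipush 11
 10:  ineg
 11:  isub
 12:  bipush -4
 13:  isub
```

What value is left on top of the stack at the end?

bipush -6 -> [-6]
bipush 3  -> [-6, 3]
isub      -> [-9]
bipush -1 -> [-9, -1]
imul      -> [9]
bipush 9  -> [9, 9]
isub      -> [0]
ineg      -> [0]
bipush 11 -> [0, 11]
ineg      -> [0, -11]
isub      -> [11]
bipush -4 -> [11, -4]
isub      -> [15]

15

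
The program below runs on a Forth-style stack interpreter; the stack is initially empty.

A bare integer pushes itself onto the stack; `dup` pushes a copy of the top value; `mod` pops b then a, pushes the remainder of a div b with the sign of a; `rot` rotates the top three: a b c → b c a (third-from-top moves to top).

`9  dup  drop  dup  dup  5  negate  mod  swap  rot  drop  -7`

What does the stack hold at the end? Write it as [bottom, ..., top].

9      → 9
dup    → 9 9
drop   → 9
dup    → 9 9
dup    → 9 9 9
5      → 9 9 9 5
negate → 9 9 9 -5
mod    → 9 9 4
swap   → 9 4 9
rot    → 4 9 9
drop   → 4 9
-7     → 4 9 -7

[4, 9, -7]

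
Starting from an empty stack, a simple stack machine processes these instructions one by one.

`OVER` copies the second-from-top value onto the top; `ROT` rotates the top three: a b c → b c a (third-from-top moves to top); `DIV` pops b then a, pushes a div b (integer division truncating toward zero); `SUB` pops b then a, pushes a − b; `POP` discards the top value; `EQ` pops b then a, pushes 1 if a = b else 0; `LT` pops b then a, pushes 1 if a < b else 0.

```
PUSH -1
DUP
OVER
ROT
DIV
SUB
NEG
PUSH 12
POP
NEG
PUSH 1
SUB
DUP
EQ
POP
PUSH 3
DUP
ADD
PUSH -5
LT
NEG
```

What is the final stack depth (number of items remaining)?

PUSH -1 : [-1]
DUP     : [-1, -1]
OVER    : [-1, -1, -1]
ROT     : [-1, -1, -1]
DIV     : [-1, 1]
SUB     : [-2]
NEG     : [2]
PUSH 12 : [2, 12]
POP     : [2]
NEG     : [-2]
PUSH 1  : [-2, 1]
SUB     : [-3]
DUP     : [-3, -3]
EQ      : [1]
POP     : []
PUSH 3  : [3]
DUP     : [3, 3]
ADD     : [6]
PUSH -5 : [6, -5]
LT      : [0]
NEG     : [0]

1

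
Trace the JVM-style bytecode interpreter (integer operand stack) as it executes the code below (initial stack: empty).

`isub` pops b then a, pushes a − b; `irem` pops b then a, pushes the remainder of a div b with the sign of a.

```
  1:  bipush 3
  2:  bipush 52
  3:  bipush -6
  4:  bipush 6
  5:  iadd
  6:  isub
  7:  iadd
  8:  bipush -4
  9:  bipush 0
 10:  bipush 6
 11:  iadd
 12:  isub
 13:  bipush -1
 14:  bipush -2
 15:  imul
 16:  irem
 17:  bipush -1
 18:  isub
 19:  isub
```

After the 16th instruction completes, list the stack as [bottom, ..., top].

[55, 0]

bipush 3  -> [3]
bipush 52 -> [3, 52]
bipush -6 -> [3, 52, -6]
bipush 6  -> [3, 52, -6, 6]
iadd      -> [3, 52, 0]
isub      -> [3, 52]
iadd      -> [55]
bipush -4 -> [55, -4]
bipush 0  -> [55, -4, 0]
bipush 6  -> [55, -4, 0, 6]
iadd      -> [55, -4, 6]
isub      -> [55, -10]
bipush -1 -> [55, -10, -1]
bipush -2 -> [55, -10, -1, -2]
imul      -> [55, -10, 2]
irem      -> [55, 0]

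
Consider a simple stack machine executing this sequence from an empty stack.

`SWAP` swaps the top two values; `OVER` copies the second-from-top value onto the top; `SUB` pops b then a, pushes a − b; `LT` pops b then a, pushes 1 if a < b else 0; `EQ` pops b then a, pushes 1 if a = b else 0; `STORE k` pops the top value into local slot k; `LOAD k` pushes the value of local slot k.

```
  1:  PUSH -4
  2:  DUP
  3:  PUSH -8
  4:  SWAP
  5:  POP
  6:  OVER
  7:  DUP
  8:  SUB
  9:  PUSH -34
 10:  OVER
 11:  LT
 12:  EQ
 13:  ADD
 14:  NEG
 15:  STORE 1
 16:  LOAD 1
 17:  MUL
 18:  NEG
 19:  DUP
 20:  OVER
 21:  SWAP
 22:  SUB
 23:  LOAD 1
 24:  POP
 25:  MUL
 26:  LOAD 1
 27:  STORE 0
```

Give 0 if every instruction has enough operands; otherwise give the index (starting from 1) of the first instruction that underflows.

PUSH -4  → [-4]
DUP      → [-4, -4]
PUSH -8  → [-4, -4, -8]
SWAP     → [-4, -8, -4]
POP      → [-4, -8]
OVER     → [-4, -8, -4]
DUP      → [-4, -8, -4, -4]
SUB      → [-4, -8, 0]
PUSH -34 → [-4, -8, 0, -34]
OVER     → [-4, -8, 0, -34, 0]
LT       → [-4, -8, 0, 1]
EQ       → [-4, -8, 0]
ADD      → [-4, -8]
NEG      → [-4, 8]
STORE 1  → [-4]
LOAD 1   → [-4, 8]
MUL      → [-32]
NEG      → [32]
DUP      → [32, 32]
OVER     → [32, 32, 32]
SWAP     → [32, 32, 32]
SUB      → [32, 0]
LOAD 1   → [32, 0, 8]
POP      → [32, 0]
MUL      → [0]
LOAD 1   → [0, 8]
STORE 0  → [0]

0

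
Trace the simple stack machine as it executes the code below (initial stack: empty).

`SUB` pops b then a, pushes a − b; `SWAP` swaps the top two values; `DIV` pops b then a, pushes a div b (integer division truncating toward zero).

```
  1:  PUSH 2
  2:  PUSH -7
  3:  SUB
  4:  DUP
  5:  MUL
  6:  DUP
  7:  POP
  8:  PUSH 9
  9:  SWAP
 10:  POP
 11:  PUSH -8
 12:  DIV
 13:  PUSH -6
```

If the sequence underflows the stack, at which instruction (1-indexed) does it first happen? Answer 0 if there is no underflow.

0

PUSH 2  → 2
PUSH -7 → 2 -7
SUB     → 9
DUP     → 9 9
MUL     → 81
DUP     → 81 81
POP     → 81
PUSH 9  → 81 9
SWAP    → 9 81
POP     → 9
PUSH -8 → 9 -8
DIV     → -1
PUSH -6 → -1 -6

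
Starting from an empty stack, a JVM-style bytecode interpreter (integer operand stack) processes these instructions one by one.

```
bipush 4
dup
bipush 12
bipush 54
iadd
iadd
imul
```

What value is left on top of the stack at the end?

bipush 4  -> 4
dup       -> 4 4
bipush 12 -> 4 4 12
bipush 54 -> 4 4 12 54
iadd      -> 4 4 66
iadd      -> 4 70
imul      -> 280

280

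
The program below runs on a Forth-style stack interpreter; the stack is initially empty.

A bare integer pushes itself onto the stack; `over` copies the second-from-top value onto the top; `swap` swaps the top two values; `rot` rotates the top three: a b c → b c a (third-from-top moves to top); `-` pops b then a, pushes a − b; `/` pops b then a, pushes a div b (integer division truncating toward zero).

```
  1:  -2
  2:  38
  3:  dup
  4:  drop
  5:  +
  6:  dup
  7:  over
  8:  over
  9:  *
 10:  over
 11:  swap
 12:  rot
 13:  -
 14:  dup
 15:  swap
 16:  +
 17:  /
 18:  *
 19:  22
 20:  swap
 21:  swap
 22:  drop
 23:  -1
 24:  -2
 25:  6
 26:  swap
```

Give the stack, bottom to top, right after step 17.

[36, 0]

-2   : -2
38   : -2 38
dup  : -2 38 38
drop : -2 38
+    : 36
dup  : 36 36
over : 36 36 36
over : 36 36 36 36
*    : 36 36 1296
over : 36 36 1296 36
swap : 36 36 36 1296
rot  : 36 36 1296 36
-    : 36 36 1260
dup  : 36 36 1260 1260
swap : 36 36 1260 1260
+    : 36 36 2520
/    : 36 0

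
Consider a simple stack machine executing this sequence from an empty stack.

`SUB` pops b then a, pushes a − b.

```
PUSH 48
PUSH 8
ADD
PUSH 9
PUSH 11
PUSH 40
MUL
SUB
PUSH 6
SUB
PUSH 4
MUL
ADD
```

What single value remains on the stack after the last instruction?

PUSH 48 → 48
PUSH 8  → 48 8
ADD     → 56
PUSH 9  → 56 9
PUSH 11 → 56 9 11
PUSH 40 → 56 9 11 40
MUL     → 56 9 440
SUB     → 56 -431
PUSH 6  → 56 -431 6
SUB     → 56 -437
PUSH 4  → 56 -437 4
MUL     → 56 -1748
ADD     → -1692

-1692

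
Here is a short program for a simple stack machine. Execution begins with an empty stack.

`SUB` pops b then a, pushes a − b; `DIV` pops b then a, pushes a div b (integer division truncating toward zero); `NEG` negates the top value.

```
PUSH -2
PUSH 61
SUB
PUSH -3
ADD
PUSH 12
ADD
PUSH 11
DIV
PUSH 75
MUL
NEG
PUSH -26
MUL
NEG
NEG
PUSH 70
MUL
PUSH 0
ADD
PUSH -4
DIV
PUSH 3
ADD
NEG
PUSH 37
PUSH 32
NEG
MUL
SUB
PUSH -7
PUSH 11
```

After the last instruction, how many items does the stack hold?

PUSH -2  → [-2]
PUSH 61  → [-2, 61]
SUB      → [-63]
PUSH -3  → [-63, -3]
ADD      → [-66]
PUSH 12  → [-66, 12]
ADD      → [-54]
PUSH 11  → [-54, 11]
DIV      → [-4]
PUSH 75  → [-4, 75]
MUL      → [-300]
NEG      → [300]
PUSH -26 → [300, -26]
MUL      → [-7800]
NEG      → [7800]
NEG      → [-7800]
PUSH 70  → [-7800, 70]
MUL      → [-546000]
PUSH 0   → [-546000, 0]
ADD      → [-546000]
PUSH -4  → [-546000, -4]
DIV      → [136500]
PUSH 3   → [136500, 3]
ADD      → [136503]
NEG      → [-136503]
PUSH 37  → [-136503, 37]
PUSH 32  → [-136503, 37, 32]
NEG      → [-136503, 37, -32]
MUL      → [-136503, -1184]
SUB      → [-135319]
PUSH -7  → [-135319, -7]
PUSH 11  → [-135319, -7, 11]

3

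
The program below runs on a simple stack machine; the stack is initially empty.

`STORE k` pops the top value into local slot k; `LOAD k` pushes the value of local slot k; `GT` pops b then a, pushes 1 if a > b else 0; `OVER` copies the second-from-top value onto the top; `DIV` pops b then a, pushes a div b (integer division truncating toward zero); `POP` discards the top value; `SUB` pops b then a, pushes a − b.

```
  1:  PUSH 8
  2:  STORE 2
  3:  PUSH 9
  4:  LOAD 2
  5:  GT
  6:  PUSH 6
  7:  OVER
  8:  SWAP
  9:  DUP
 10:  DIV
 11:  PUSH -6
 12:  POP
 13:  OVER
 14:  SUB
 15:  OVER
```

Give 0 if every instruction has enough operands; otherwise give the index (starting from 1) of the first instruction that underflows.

PUSH 8   [8]
STORE 2  []
PUSH 9   [9]
LOAD 2   [9, 8]
GT       [1]
PUSH 6   [1, 6]
OVER     [1, 6, 1]
SWAP     [1, 1, 6]
DUP      [1, 1, 6, 6]
DIV      [1, 1, 1]
PUSH -6  [1, 1, 1, -6]
POP      [1, 1, 1]
OVER     [1, 1, 1, 1]
SUB      [1, 1, 0]
OVER     [1, 1, 0, 1]

0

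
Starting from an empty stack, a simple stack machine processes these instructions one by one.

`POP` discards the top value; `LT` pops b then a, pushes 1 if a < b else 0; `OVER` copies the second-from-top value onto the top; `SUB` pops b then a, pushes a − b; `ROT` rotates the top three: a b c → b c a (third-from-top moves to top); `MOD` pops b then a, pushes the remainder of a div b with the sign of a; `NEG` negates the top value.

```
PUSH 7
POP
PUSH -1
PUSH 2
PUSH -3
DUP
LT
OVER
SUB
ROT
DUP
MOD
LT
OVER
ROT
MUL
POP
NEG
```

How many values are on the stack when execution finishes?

1

PUSH 7  : [7]
POP     : []
PUSH -1 : [-1]
PUSH 2  : [-1, 2]
PUSH -3 : [-1, 2, -3]
DUP     : [-1, 2, -3, -3]
LT      : [-1, 2, 0]
OVER    : [-1, 2, 0, 2]
SUB     : [-1, 2, -2]
ROT     : [2, -2, -1]
DUP     : [2, -2, -1, -1]
MOD     : [2, -2, 0]
LT      : [2, 1]
OVER    : [2, 1, 2]
ROT     : [1, 2, 2]
MUL     : [1, 4]
POP     : [1]
NEG     : [-1]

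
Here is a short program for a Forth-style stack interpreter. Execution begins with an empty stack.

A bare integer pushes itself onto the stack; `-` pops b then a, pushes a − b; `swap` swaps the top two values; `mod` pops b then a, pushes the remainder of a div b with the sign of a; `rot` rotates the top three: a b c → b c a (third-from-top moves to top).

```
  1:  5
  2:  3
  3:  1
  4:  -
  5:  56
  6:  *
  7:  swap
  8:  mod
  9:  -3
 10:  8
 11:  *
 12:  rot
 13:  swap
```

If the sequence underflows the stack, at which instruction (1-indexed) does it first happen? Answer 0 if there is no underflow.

12

5    → 5
3    → 5 3
1    → 5 3 1
-    → 5 2
56   → 5 2 56
*    → 5 112
swap → 112 5
mod  → 2
-3   → 2 -3
8    → 2 -3 8
*    → 2 -24
rot  — needs 3 operands, stack has 2 → underflow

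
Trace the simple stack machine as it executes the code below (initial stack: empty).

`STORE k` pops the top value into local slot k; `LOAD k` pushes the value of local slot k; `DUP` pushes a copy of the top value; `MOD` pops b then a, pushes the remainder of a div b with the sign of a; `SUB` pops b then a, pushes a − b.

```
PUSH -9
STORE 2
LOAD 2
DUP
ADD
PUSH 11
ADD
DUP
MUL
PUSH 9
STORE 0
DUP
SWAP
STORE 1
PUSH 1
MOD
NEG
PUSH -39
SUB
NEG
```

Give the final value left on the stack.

-39

PUSH -9  : [-9]
STORE 2  : []
LOAD 2   : [-9]
DUP      : [-9, -9]
ADD      : [-18]
PUSH 11  : [-18, 11]
ADD      : [-7]
DUP      : [-7, -7]
MUL      : [49]
PUSH 9   : [49, 9]
STORE 0  : [49]
DUP      : [49, 49]
SWAP     : [49, 49]
STORE 1  : [49]
PUSH 1   : [49, 1]
MOD      : [0]
NEG      : [0]
PUSH -39 : [0, -39]
SUB      : [39]
NEG      : [-39]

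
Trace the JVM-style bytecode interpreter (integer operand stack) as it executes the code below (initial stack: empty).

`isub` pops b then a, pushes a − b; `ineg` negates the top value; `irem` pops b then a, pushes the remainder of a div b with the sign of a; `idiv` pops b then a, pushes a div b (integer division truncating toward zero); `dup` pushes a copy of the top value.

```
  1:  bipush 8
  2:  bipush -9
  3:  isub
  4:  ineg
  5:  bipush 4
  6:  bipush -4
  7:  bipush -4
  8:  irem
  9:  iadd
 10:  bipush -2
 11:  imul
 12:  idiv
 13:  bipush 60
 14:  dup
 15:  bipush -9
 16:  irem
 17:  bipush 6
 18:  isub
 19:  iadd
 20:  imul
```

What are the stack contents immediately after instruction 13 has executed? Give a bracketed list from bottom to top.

[2, 60]

bipush 8   [8]
bipush -9  [8, -9]
isub       [17]
ineg       [-17]
bipush 4   [-17, 4]
bipush -4  [-17, 4, -4]
bipush -4  [-17, 4, -4, -4]
irem       [-17, 4, 0]
iadd       [-17, 4]
bipush -2  [-17, 4, -2]
imul       [-17, -8]
idiv       [2]
bipush 60  [2, 60]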